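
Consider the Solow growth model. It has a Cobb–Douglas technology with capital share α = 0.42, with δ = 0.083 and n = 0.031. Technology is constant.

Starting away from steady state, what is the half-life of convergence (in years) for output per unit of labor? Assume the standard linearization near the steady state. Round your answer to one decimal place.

Near the steady state the convergence rate is λ = (1 − α)(n + δ).
λ = (1 − 0.42) × 0.114 = 0.58 × 0.114 = 0.06612
Half-life = ln 2 / λ = 0.6931 / 0.06612 ≈ 10.48 years

about 10.5 years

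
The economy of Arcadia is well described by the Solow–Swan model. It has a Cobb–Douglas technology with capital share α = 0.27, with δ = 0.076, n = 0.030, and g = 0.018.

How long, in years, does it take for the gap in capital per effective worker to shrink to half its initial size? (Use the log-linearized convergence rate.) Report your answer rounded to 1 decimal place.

Near the steady state the convergence rate is λ = (1 − α)(n + g + δ).
λ = (1 − 0.27) × 0.124 = 0.73 × 0.124 = 0.09052
Half-life = ln 2 / λ = 0.6931 / 0.09052 ≈ 7.66 years

t_½ ≈ 7.7 years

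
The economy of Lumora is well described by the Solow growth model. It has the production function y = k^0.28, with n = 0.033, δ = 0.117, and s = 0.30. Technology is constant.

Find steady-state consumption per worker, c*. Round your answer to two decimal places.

c* = 0.92

At the steady state, Δk = 0, so s·k^α = (n + δ)·k.
Rearranging, k^(1−α) = s / (n + δ).
k^0.72 = 0.30 / (0.033 + 0.117) = 0.30 / 0.150 = 2.0000
k* = 2.0000^(1/0.72) ≈ 2.6188
y* = (k*)^α = 2.6188^0.28 ≈ 1.3094
c* = (1 − s)·y* = (1 − 0.30) × 1.3094 ≈ 0.9166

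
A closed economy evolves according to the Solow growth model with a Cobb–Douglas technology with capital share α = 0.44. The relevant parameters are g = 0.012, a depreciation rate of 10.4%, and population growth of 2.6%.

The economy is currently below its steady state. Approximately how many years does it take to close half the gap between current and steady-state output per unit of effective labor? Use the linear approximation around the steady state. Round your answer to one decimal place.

Near the steady state the convergence rate is λ = (1 − α)(n + g + δ).
λ = (1 − 0.44) × 0.142 = 0.56 × 0.142 = 0.07952
Half-life = ln 2 / λ = 0.6931 / 0.07952 ≈ 8.72 years

half-life ≈ 8.7 years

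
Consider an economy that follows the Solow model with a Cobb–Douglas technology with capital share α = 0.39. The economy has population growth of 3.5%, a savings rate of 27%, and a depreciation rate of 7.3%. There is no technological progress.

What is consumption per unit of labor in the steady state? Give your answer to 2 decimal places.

c* = 1.31

Steady state requires s·f(k) = (n + δ)·k, i.e. s·k^α = (n + δ)·k.
Dividing both sides by k: k^(1−α) = s / (n + δ).
k^0.61 = 0.27 / (0.035 + 0.073) = 0.27 / 0.108 = 2.5000
k* = 2.5000^(1/0.61) ≈ 4.4912
y* = (k*)^α = 4.4912^0.39 ≈ 1.7965
c* = (1 − s)·y* = (1 − 0.27) × 1.7965 ≈ 1.3114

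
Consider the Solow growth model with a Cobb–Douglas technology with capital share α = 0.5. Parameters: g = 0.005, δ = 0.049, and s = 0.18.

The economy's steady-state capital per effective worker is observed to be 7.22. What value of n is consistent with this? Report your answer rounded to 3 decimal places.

At the steady state, Δk = 0, so s·k^α = (n + g + δ)·k.
So s / (n + g + δ) = (k*)^(1−α) = 7.22^0.5 = 2.6870.
Therefore n + g + δ = s / 2.6870 = 0.18 / 2.6870 = 0.0670, so n = 0.0670 − 0.054 = 0.0130.

n ≈ 0.013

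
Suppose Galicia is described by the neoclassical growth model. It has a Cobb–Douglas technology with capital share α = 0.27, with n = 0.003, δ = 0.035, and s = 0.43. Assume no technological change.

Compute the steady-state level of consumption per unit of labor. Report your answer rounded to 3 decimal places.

c* ≈ 1.398

Steady state requires s·f(k) = (n + δ)·k, i.e. s·k^α = (n + δ)·k.
Dividing both sides by k: k^(1−α) = s / (n + δ).
k^0.73 = 0.43 / (0.003 + 0.035) = 0.43 / 0.038 = 11.3158
k* = 11.3158^(1/0.73) ≈ 27.7590
y* = (k*)^α = 27.7590^0.27 ≈ 2.4531
c* = (1 − s)·y* = (1 − 0.43) × 2.4531 ≈ 1.3983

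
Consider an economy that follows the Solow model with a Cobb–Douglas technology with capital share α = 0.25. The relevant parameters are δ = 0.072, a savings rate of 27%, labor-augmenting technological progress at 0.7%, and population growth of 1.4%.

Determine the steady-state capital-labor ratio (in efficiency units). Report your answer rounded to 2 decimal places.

k* = 4.14

Steady state requires s·f(k) = (n + g + δ)·k, i.e. s·k^α = (n + g + δ)·k.
Dividing both sides by k: k^(1−α) = s / (n + g + δ).
k^0.75 = 0.27 / (0.014 + 0.007 + 0.072) = 0.27 / 0.093 = 2.9032
k* = 2.9032^(1/0.75) ≈ 4.1416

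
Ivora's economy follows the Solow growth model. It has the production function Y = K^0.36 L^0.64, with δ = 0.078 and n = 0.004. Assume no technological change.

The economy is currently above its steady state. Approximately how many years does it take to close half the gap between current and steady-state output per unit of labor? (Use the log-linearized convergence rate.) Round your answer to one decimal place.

Near the steady state the convergence rate is λ = (1 − α)(n + δ).
λ = (1 − 0.36) × 0.082 = 0.64 × 0.082 = 0.05248
Half-life = ln 2 / λ = 0.6931 / 0.05248 ≈ 13.21 years

half-life ≈ 13.2 years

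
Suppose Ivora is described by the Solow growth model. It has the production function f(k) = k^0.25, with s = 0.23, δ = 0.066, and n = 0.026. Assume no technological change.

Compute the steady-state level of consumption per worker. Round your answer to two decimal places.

c* = 1.05

At the steady state, Δk = 0, so s·k^α = (n + δ)·k.
Dividing both sides by k: k^(1−α) = s / (n + δ).
k^0.75 = 0.23 / (0.026 + 0.066) = 0.23 / 0.092 = 2.5000
k* = 2.5000^(1/0.75) ≈ 3.3930
y* = (k*)^α = 3.3930^0.25 ≈ 1.3572
c* = (1 − s)·y* = (1 − 0.23) × 1.3572 ≈ 1.0450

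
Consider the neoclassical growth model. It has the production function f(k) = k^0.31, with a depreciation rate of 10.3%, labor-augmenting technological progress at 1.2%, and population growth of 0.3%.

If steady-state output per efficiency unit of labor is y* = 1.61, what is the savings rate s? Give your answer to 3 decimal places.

s ≈ 0.341

In steady state, investment equals break-even investment: s·k^α = (n + g + δ)·k.
Since y* = [s/(n + g + δ)]^(α/(1−α)), we have s/(n + g + δ) = (y*)^((1−α)/α) = 1.61^2.2258 = 2.8864.
Therefore s = 2.8864 × (n + g + δ) = 2.8864 × 0.118 = 0.3406.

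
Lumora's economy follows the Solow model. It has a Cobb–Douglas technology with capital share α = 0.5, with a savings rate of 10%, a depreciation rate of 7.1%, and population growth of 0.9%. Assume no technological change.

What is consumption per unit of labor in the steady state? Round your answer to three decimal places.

c* ≈ 1.125

Steady state requires s·f(k) = (n + δ)·k, i.e. s·k^α = (n + δ)·k.
Rearranging, k^(1−α) = s / (n + δ).
k^0.5 = 0.10 / (0.009 + 0.071) = 0.10 / 0.080 = 1.2500
k* = 1.2500^(1/0.5) ≈ 1.5625
y* = (k*)^α = 1.5625^0.5 ≈ 1.2500
c* = (1 − s)·y* = (1 − 0.10) × 1.2500 ≈ 1.1250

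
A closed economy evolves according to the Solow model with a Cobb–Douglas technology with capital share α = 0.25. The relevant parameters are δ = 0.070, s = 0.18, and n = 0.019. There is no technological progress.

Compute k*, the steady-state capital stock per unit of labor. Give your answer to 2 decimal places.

In steady state, investment equals break-even investment: s·k^α = (n + δ)·k.
Dividing both sides by k: k^(1−α) = s / (n + δ).
k^0.75 = 0.18 / (0.019 + 0.070) = 0.18 / 0.089 = 2.0225
k* = 2.0225^(1/0.75) ≈ 2.5577

k* = 2.56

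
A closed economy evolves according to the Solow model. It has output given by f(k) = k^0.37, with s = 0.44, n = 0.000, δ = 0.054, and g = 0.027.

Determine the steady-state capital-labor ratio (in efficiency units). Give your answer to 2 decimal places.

k* ≈ 14.68

Steady state requires s·f(k) = (n + g + δ)·k, i.e. s·k^α = (n + g + δ)·k.
Rearranging, k^(1−α) = s / (n + g + δ).
k^0.63 = 0.44 / (0.000 + 0.027 + 0.054) = 0.44 / 0.081 = 5.4321
k* = 5.4321^(1/0.63) ≈ 14.6763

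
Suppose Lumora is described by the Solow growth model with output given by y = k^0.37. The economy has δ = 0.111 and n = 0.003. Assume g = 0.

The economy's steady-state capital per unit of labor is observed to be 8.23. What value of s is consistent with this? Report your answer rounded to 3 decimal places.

s ≈ 0.430

At the steady state, Δk = 0, so s·k^α = (n + δ)·k.
So s / (n + δ) = (k*)^(1−α) = 8.23^0.63 = 3.7731.
Therefore s = 3.7731 × (n + δ) = 3.7731 × 0.114 = 0.4301.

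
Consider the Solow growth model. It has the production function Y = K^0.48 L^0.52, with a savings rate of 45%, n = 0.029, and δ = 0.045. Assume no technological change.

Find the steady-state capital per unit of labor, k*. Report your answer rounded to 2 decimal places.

k* ≈ 32.19

At the steady state, Δk = 0, so s·k^α = (n + δ)·k.
Rearranging, k^(1−α) = s / (n + δ).
k^0.52 = 0.45 / (0.029 + 0.045) = 0.45 / 0.074 = 6.0811
k* = 6.0811^(1/0.52) ≈ 32.1853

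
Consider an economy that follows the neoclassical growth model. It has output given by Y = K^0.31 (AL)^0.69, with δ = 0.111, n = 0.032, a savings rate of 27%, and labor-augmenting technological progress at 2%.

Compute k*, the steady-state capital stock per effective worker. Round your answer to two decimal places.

In steady state, investment equals break-even investment: s·k^α = (n + g + δ)·k.
Dividing both sides by k: k^(1−α) = s / (n + g + δ).
k^0.69 = 0.27 / (0.032 + 0.020 + 0.111) = 0.27 / 0.163 = 1.6564
k* = 1.6564^(1/0.69) ≈ 2.0779

k* ≈ 2.08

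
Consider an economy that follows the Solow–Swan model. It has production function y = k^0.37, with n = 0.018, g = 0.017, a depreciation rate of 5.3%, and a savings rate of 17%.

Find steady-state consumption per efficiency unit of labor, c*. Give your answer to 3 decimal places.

c* = 1.222

In steady state, investment equals break-even investment: s·k^α = (n + g + δ)·k.
Rearranging, k^(1−α) = s / (n + g + δ).
k^0.63 = 0.17 / (0.018 + 0.017 + 0.053) = 0.17 / 0.088 = 1.9318
k* = 1.9318^(1/0.63) ≈ 2.8439
y* = (k*)^α = 2.8439^0.37 ≈ 1.4721
c* = (1 − s)·y* = (1 − 0.17) × 1.4721 ≈ 1.2218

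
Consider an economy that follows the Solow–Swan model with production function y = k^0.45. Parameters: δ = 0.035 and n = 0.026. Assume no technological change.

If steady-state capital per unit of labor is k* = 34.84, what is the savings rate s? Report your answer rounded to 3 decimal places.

Steady state requires s·f(k) = (n + δ)·k, i.e. s·k^α = (n + δ)·k.
So s / (n + δ) = (k*)^(1−α) = 34.84^0.55 = 7.0493.
Therefore s = 7.0493 × (n + δ) = 7.0493 × 0.061 = 0.4300.

s ≈ 0.430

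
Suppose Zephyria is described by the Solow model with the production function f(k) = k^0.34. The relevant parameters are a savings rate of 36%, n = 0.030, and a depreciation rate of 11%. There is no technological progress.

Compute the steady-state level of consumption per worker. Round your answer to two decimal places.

Steady state requires s·f(k) = (n + δ)·k, i.e. s·k^α = (n + δ)·k.
Dividing both sides by k: k^(1−α) = s / (n + δ).
k^0.66 = 0.36 / (0.030 + 0.110) = 0.36 / 0.140 = 2.5714
k* = 2.5714^(1/0.66) ≈ 4.1828
y* = (k*)^α = 4.1828^0.34 ≈ 1.6267
c* = (1 − s)·y* = (1 − 0.36) × 1.6267 ≈ 1.0411

c* ≈ 1.04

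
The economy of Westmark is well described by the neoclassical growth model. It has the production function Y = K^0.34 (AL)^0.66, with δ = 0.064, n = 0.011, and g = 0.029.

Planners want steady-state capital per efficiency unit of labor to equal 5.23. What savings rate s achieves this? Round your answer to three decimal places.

s ≈ 0.310

At the steady state, Δk = 0, so s·k^α = (n + g + δ)·k.
So s / (n + g + δ) = (k*)^(1−α) = 5.23^0.66 = 2.9800.
Therefore s = 2.9800 × (n + g + δ) = 2.9800 × 0.104 = 0.3099.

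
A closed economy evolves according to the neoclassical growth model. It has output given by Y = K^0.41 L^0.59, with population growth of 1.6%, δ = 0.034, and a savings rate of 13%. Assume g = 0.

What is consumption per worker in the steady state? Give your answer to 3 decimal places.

c* = 1.690

In steady state, investment equals break-even investment: s·k^α = (n + δ)·k.
Rearranging, k^(1−α) = s / (n + δ).
k^0.59 = 0.13 / (0.016 + 0.034) = 0.13 / 0.050 = 2.6000
k* = 2.6000^(1/0.59) ≈ 5.0506
y* = (k*)^α = 5.0506^0.41 ≈ 1.9425
c* = (1 − s)·y* = (1 − 0.13) × 1.9425 ≈ 1.6900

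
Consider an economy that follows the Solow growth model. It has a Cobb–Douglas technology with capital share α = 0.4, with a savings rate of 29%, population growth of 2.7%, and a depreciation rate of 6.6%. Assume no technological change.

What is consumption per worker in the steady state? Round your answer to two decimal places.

In steady state, investment equals break-even investment: s·k^α = (n + δ)·k.
Dividing both sides by k: k^(1−α) = s / (n + δ).
k^0.6 = 0.29 / (0.027 + 0.066) = 0.29 / 0.093 = 3.1183
k* = 3.1183^(1/0.6) ≈ 6.6557
y* = (k*)^α = 6.6557^0.4 ≈ 2.1344
c* = (1 − s)·y* = (1 − 0.29) × 2.1344 ≈ 1.5154

c* = 1.52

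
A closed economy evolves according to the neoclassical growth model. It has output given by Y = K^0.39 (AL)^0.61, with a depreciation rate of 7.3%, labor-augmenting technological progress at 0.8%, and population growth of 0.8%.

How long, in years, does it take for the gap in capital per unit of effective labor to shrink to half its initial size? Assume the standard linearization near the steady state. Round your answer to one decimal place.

t_½ ≈ 12.8 years

Near the steady state the convergence rate is λ = (1 − α)(n + g + δ).
λ = (1 − 0.39) × 0.089 = 0.61 × 0.089 = 0.05429
Half-life = ln 2 / λ = 0.6931 / 0.05429 ≈ 12.77 years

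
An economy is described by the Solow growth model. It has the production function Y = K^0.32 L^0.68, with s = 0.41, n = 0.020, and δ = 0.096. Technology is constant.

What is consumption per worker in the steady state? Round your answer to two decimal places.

c* ≈ 1.07

Steady state requires s·f(k) = (n + δ)·k, i.e. s·k^α = (n + δ)·k.
Dividing both sides by k: k^(1−α) = s / (n + δ).
k^0.68 = 0.41 / (0.020 + 0.096) = 0.41 / 0.116 = 3.5345
k* = 3.5345^(1/0.68) ≈ 6.4027
y* = (k*)^α = 6.4027^0.32 ≈ 1.8115
c* = (1 − s)·y* = (1 − 0.41) × 1.8115 ≈ 1.0688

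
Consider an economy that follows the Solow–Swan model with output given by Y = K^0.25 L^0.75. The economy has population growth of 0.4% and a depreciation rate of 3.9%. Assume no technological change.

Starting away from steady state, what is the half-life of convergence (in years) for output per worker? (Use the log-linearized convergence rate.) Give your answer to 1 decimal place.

Near the steady state the convergence rate is λ = (1 − α)(n + δ).
λ = (1 − 0.25) × 0.043 = 0.75 × 0.043 = 0.03225
Half-life = ln 2 / λ = 0.6931 / 0.03225 ≈ 21.49 years

half-life ≈ 21.5 years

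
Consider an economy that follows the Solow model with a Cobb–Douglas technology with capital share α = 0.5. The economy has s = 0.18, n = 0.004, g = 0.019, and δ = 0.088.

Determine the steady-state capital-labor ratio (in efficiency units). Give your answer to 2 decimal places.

k* = 2.63

At the steady state, Δk = 0, so s·k^α = (n + g + δ)·k.
Dividing both sides by k: k^(1−α) = s / (n + g + δ).
k^0.5 = 0.18 / (0.004 + 0.019 + 0.088) = 0.18 / 0.111 = 1.6216
k* = 1.6216^(1/0.5) ≈ 2.6296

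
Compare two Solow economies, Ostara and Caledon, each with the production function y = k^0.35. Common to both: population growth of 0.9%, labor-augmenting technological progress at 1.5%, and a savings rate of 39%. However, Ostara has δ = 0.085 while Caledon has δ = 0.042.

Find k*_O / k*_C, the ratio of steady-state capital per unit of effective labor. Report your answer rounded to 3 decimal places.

k*_O / k*_C ≈ 0.462

Steady-state k* = [s/(n + g + δ)]^(1/(1−α)), so the ratio is [ (s_O/(n + g + δ)_O) / (s_C/(n + g + δ)_C) ]^1.5385.
s_O/(n + g + δ)_O = 0.39/0.109 = 3.5780; s_C/(n + g + δ)_C = 0.39/0.066 = 5.9091.
Ratio = (3.5780/5.9091)^1.5385 = 0.6055^1.5385 ≈ 0.4621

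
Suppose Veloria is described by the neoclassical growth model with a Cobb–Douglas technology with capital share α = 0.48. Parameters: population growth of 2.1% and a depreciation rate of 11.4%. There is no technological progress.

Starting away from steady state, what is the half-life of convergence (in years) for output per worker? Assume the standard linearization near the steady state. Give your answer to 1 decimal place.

Near the steady state the convergence rate is λ = (1 − α)(n + δ).
λ = (1 − 0.48) × 0.135 = 0.52 × 0.135 = 0.0702
Half-life = ln 2 / λ = 0.6931 / 0.0702 ≈ 9.87 years

half-life ≈ 9.9 years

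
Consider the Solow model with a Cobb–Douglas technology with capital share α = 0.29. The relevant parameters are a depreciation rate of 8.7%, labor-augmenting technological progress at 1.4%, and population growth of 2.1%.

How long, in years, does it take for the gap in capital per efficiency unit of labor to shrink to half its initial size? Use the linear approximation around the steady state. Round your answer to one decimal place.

t_½ ≈ 8.0 years

Near the steady state the convergence rate is λ = (1 − α)(n + g + δ).
λ = (1 − 0.29) × 0.122 = 0.71 × 0.122 = 0.08662
Half-life = ln 2 / λ = 0.6931 / 0.08662 ≈ 8.00 years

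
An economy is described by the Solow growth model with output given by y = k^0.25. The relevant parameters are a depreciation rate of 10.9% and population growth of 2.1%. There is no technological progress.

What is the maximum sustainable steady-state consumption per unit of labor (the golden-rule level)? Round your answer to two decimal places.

At the golden rule, f'(k) = n + δ, so α·k^(α−1) = n + δ and k_gold = (α/(n + δ))^(1/(1−α)).
k_gold = (0.25/0.130)^(1/0.75) = 1.9231^1.3333 ≈ 2.3914
c_gold = f(k_gold) − (n + δ)·k_gold = 1.2435 − 0.130×2.3914 ≈ 0.9326

c_gold ≈ 0.93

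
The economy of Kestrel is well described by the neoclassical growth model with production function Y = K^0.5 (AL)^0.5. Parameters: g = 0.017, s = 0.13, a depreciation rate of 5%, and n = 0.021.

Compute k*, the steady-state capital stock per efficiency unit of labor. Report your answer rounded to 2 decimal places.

At the steady state, Δk = 0, so s·k^α = (n + g + δ)·k.
Rearranging, k^(1−α) = s / (n + g + δ).
k^0.5 = 0.13 / (0.021 + 0.017 + 0.050) = 0.13 / 0.088 = 1.4773
k* = 1.4773^(1/0.5) ≈ 2.1824

k* ≈ 2.18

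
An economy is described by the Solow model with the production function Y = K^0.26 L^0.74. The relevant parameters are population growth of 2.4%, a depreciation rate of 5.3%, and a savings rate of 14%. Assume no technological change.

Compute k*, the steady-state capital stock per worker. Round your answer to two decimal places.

At the steady state, Δk = 0, so s·k^α = (n + δ)·k.
Dividing both sides by k: k^(1−α) = s / (n + δ).
k^0.74 = 0.14 / (0.024 + 0.053) = 0.14 / 0.077 = 1.8182
k* = 1.8182^(1/0.74) ≈ 2.2432

k* ≈ 2.24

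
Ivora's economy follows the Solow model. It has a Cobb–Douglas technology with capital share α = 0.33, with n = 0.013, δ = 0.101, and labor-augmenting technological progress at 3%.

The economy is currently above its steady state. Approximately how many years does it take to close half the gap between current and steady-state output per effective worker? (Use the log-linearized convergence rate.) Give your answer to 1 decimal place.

Near the steady state the convergence rate is λ = (1 − α)(n + g + δ).
λ = (1 − 0.33) × 0.144 = 0.67 × 0.144 = 0.09648
Half-life = ln 2 / λ = 0.6931 / 0.09648 ≈ 7.18 years

half-life ≈ 7.2 years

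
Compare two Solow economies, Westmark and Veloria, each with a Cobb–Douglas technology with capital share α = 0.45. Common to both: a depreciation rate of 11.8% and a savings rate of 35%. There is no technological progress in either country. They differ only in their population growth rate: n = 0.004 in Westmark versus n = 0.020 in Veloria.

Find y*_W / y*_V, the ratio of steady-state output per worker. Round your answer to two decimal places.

Steady-state y* = [s/(n + δ)]^(α/(1−α)), so the ratio is [ (s_W/(n + δ)_W) / (s_V/(n + δ)_V) ]^0.8182.
s_W/(n + δ)_W = 0.35/0.122 = 2.8689; s_V/(n + δ)_V = 0.35/0.138 = 2.5362.
Ratio = (2.8689/2.5362)^0.8182 = 1.1312^0.8182 ≈ 1.1061

ratio ≈ 1.11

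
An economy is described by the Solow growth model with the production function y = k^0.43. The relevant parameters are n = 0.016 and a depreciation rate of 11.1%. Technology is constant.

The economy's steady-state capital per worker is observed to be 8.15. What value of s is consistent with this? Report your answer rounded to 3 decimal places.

In steady state, investment equals break-even investment: s·k^α = (n + δ)·k.
So s / (n + δ) = (k*)^(1−α) = 8.15^0.57 = 3.3064.
Therefore s = 3.3064 × (n + δ) = 3.3064 × 0.127 = 0.4199.

s ≈ 0.420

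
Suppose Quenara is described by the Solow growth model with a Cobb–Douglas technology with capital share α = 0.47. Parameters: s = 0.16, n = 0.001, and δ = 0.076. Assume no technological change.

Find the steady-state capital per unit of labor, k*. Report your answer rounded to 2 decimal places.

At the steady state, Δk = 0, so s·k^α = (n + δ)·k.
Rearranging, k^(1−α) = s / (n + δ).
k^0.53 = 0.16 / (0.001 + 0.076) = 0.16 / 0.077 = 2.0779
k* = 2.0779^(1/0.53) ≈ 3.9746

k* = 3.97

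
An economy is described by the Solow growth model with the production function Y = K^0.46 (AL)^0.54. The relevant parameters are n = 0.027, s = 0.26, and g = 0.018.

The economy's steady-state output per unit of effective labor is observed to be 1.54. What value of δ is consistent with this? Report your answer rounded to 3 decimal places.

δ ≈ 0.112

At the steady state, Δk = 0, so s·k^α = (n + g + δ)·k.
Since y* = [s/(n + g + δ)]^(α/(1−α)), we have s/(n + g + δ) = (y*)^((1−α)/α) = 1.54^1.1739 = 1.6601.
Therefore n + g + δ = s / 1.6601 = 0.26 / 1.6601 = 0.1566, so δ = 0.1566 − 0.045 = 0.1116.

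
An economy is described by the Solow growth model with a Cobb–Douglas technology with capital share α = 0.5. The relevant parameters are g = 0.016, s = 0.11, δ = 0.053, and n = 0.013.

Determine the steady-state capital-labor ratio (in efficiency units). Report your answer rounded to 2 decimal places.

Steady state requires s·f(k) = (n + g + δ)·k, i.e. s·k^α = (n + g + δ)·k.
Rearranging, k^(1−α) = s / (n + g + δ).
k^0.5 = 0.11 / (0.013 + 0.016 + 0.053) = 0.11 / 0.082 = 1.3415
k* = 1.3415^(1/0.5) ≈ 1.7996

k* ≈ 1.80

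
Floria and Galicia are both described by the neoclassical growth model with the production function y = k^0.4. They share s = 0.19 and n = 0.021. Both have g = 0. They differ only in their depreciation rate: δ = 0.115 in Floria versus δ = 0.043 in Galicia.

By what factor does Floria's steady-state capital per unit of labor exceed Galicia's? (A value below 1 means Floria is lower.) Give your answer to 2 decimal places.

ratio ≈ 0.28

Steady-state k* = [s/(n + δ)]^(1/(1−α)), so the ratio is [ (s_F/(n + δ)_F) / (s_G/(n + δ)_G) ]^1.6667.
s_F/(n + δ)_F = 0.19/0.136 = 1.3971; s_G/(n + δ)_G = 0.19/0.064 = 2.9688.
Ratio = (1.3971/2.9688)^1.6667 = 0.4706^1.6667 ≈ 0.2847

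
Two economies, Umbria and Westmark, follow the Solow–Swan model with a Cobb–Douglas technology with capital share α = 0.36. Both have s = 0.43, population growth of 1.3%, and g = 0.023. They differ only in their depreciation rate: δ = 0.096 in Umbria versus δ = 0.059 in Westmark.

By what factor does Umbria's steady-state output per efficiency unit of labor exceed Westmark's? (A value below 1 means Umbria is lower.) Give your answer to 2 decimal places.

ratio ≈ 0.83

Steady-state y* = [s/(n + g + δ)]^(α/(1−α)), so the ratio is [ (s_U/(n + g + δ)_U) / (s_W/(n + g + δ)_W) ]^0.5625.
s_U/(n + g + δ)_U = 0.43/0.132 = 3.2576; s_W/(n + g + δ)_W = 0.43/0.095 = 4.5263.
Ratio = (3.2576/4.5263)^0.5625 = 0.7197^0.5625 ≈ 0.8311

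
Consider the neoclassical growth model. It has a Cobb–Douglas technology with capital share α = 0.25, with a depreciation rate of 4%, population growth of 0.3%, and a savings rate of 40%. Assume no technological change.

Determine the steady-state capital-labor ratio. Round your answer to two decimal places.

k* = 19.56

Steady state requires s·f(k) = (n + δ)·k, i.e. s·k^α = (n + δ)·k.
Dividing both sides by k: k^(1−α) = s / (n + δ).
k^0.75 = 0.40 / (0.003 + 0.040) = 0.40 / 0.043 = 9.3023
k* = 9.3023^(1/0.75) ≈ 19.5638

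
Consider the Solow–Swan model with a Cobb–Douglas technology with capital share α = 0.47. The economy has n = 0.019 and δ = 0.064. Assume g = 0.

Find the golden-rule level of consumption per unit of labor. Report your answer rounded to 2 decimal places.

At the golden rule, f'(k) = n + δ, so α·k^(α−1) = n + δ and k_gold = (α/(n + δ))^(1/(1−α)).
k_gold = (0.47/0.083)^(1/0.53) = 5.6627^1.8868 ≈ 26.3515
c_gold = f(k_gold) − (n + δ)·k_gold = 4.6535 − 0.083×26.3515 ≈ 2.4663

c_gold ≈ 2.47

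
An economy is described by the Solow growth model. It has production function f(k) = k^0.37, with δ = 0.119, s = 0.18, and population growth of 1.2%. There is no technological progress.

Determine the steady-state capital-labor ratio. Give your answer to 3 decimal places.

At the steady state, Δk = 0, so s·k^α = (n + δ)·k.
Dividing both sides by k: k^(1−α) = s / (n + δ).
k^0.63 = 0.18 / (0.012 + 0.119) = 0.18 / 0.131 = 1.3740
k* = 1.3740^(1/0.63) ≈ 1.6559

k* = 1.656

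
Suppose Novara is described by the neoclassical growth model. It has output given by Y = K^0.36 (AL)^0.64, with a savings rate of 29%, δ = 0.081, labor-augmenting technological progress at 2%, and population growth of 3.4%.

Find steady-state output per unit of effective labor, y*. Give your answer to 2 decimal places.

y* ≈ 1.54

At the steady state, Δk = 0, so s·k^α = (n + g + δ)·k.
Dividing both sides by k: k^(1−α) = s / (n + g + δ).
k^0.64 = 0.29 / (0.034 + 0.020 + 0.081) = 0.29 / 0.135 = 2.1481
k* = 2.1481^(1/0.64) ≈ 3.3024
y* = (k*)^α = 3.3024^0.36 ≈ 1.5374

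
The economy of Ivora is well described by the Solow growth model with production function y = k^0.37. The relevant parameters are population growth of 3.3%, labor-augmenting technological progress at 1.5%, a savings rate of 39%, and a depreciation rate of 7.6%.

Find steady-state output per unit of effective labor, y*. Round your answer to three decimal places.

y* = 1.960

At the steady state, Δk = 0, so s·k^α = (n + g + δ)·k.
Rearranging, k^(1−α) = s / (n + g + δ).
k^0.63 = 0.39 / (0.033 + 0.015 + 0.076) = 0.39 / 0.124 = 3.1452
k* = 3.1452^(1/0.63) ≈ 6.1648
y* = (k*)^α = 6.1648^0.37 ≈ 1.9601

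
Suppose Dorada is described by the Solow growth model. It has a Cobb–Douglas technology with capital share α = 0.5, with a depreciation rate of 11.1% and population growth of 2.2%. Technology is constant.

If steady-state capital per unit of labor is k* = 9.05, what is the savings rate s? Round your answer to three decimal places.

Steady state requires s·f(k) = (n + δ)·k, i.e. s·k^α = (n + δ)·k.
So s / (n + δ) = (k*)^(1−α) = 9.05^0.5 = 3.0083.
Therefore s = 3.0083 × (n + δ) = 3.0083 × 0.133 = 0.4001.

s ≈ 0.400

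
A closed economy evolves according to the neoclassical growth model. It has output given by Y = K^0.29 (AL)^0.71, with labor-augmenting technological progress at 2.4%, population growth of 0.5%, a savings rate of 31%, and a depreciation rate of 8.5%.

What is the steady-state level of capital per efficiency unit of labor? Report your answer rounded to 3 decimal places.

k* = 4.092

In steady state, investment equals break-even investment: s·k^α = (n + g + δ)·k.
Rearranging, k^(1−α) = s / (n + g + δ).
k^0.71 = 0.31 / (0.005 + 0.024 + 0.085) = 0.31 / 0.114 = 2.7193
k* = 2.7193^(1/0.71) ≈ 4.0918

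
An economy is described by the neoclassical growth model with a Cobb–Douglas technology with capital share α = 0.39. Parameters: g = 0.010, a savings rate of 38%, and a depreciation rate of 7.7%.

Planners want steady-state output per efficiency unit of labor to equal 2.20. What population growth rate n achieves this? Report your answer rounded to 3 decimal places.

n ≈ 0.024

At the steady state, Δk = 0, so s·k^α = (n + g + δ)·k.
Since y* = [s/(n + g + δ)]^(α/(1−α)), we have s/(n + g + δ) = (y*)^((1−α)/α) = 2.20^1.5641 = 3.4323.
Therefore n + g + δ = s / 3.4323 = 0.38 / 3.4323 = 0.1107, so n = 0.1107 − 0.087 = 0.0237.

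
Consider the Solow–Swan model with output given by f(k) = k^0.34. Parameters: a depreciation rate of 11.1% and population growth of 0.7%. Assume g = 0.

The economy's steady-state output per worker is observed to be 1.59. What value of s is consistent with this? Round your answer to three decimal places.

s ≈ 0.290

At the steady state, Δk = 0, so s·k^α = (n + δ)·k.
Since y* = [s/(n + δ)]^(α/(1−α)), we have s/(n + δ) = (y*)^((1−α)/α) = 1.59^1.9412 = 2.4601.
Therefore s = 2.4601 × (n + δ) = 2.4601 × 0.118 = 0.2903.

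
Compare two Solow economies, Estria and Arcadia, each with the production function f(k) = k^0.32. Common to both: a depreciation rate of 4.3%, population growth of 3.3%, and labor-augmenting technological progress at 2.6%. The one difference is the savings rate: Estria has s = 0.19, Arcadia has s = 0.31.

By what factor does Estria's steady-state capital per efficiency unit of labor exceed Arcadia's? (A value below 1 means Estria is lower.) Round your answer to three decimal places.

k*_E / k*_A ≈ 0.487

Steady-state k* = [s/(n + g + δ)]^(1/(1−α)), so the ratio is [ (s_E/(n + g + δ)_E) / (s_A/(n + g + δ)_A) ]^1.4706.
s_E/(n + g + δ)_E = 0.19/0.102 = 1.8627; s_A/(n + g + δ)_A = 0.31/0.102 = 3.0392.
Ratio = (1.8627/3.0392)^1.4706 = 0.6129^1.4706 ≈ 0.4868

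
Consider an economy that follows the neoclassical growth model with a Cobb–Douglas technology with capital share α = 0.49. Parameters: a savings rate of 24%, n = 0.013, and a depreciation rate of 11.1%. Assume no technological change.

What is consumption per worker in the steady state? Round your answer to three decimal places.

c* ≈ 1.433

At the steady state, Δk = 0, so s·k^α = (n + δ)·k.
Rearranging, k^(1−α) = s / (n + δ).
k^0.51 = 0.24 / (0.013 + 0.111) = 0.24 / 0.124 = 1.9355
k* = 1.9355^(1/0.51) ≈ 3.6504
y* = (k*)^α = 3.6504^0.49 ≈ 1.8860
c* = (1 − s)·y* = (1 − 0.24) × 1.8860 ≈ 1.4334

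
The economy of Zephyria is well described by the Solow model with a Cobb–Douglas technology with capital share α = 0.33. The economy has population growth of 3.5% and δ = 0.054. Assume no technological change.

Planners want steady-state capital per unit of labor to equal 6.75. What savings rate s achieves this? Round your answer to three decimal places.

s ≈ 0.320

In steady state, investment equals break-even investment: s·k^α = (n + δ)·k.
So s / (n + δ) = (k*)^(1−α) = 6.75^0.67 = 3.5945.
Therefore s = 3.5945 × (n + δ) = 3.5945 × 0.089 = 0.3199.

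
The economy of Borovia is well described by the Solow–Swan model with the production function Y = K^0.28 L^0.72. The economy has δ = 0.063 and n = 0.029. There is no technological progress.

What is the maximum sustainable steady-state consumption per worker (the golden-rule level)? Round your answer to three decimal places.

c_gold ≈ 1.110

At the golden rule, f'(k) = n + δ, so α·k^(α−1) = n + δ and k_gold = (α/(n + δ))^(1/(1−α)).
k_gold = (0.28/0.092)^(1/0.72) = 3.0435^1.3889 ≈ 4.6920
c_gold = f(k_gold) − (n + δ)·k_gold = 1.5416 − 0.092×4.6920 ≈ 1.1099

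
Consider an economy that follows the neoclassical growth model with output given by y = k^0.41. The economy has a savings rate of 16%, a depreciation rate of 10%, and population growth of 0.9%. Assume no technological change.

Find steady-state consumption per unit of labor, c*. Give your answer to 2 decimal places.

c* ≈ 1.10

In steady state, investment equals break-even investment: s·k^α = (n + δ)·k.
Dividing both sides by k: k^(1−α) = s / (n + δ).
k^0.59 = 0.16 / (0.009 + 0.100) = 0.16 / 0.109 = 1.4679
k* = 1.4679^(1/0.59) ≈ 1.9166
y* = (k*)^α = 1.9166^0.41 ≈ 1.3057
c* = (1 − s)·y* = (1 − 0.16) × 1.3057 ≈ 1.0968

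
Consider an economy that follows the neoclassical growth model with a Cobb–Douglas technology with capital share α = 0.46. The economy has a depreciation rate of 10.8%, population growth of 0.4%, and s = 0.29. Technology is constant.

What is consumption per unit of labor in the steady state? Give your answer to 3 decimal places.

c* = 1.597

In steady state, investment equals break-even investment: s·k^α = (n + δ)·k.
Rearranging, k^(1−α) = s / (n + δ).
k^0.54 = 0.29 / (0.004 + 0.108) = 0.29 / 0.112 = 2.5893
k* = 2.5893^(1/0.54) ≈ 5.8231
y* = (k*)^α = 5.8231^0.46 ≈ 2.2489
c* = (1 − s)·y* = (1 − 0.29) × 2.2489 ≈ 1.5967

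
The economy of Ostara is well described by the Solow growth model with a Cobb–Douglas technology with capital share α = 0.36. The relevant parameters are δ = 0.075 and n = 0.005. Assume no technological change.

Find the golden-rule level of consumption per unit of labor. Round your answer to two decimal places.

c_gold ≈ 1.49

At the golden rule, f'(k) = n + δ, so α·k^(α−1) = n + δ and k_gold = (α/(n + δ))^(1/(1−α)).
k_gold = (0.36/0.080)^(1/0.64) = 4.5000^1.5625 ≈ 10.4868
c_gold = f(k_gold) − (n + δ)·k_gold = 2.3304 − 0.080×10.4868 ≈ 1.4915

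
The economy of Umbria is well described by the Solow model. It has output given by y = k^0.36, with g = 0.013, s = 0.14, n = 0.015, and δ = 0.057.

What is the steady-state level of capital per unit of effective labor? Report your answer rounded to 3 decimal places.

At the steady state, Δk = 0, so s·k^α = (n + g + δ)·k.
Dividing both sides by k: k^(1−α) = s / (n + g + δ).
k^0.64 = 0.14 / (0.015 + 0.013 + 0.057) = 0.14 / 0.085 = 1.6471
k* = 1.6471^(1/0.64) ≈ 2.1808

k* ≈ 2.181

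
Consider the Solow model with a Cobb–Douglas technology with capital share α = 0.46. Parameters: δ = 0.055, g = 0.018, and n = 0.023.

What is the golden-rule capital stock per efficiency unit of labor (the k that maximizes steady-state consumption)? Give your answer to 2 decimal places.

k_gold ≈ 18.20

The golden rule sets f'(k) = n + g + δ, i.e. α·k^(α−1) = n + g + δ.
So k^(1−α) = α / (n + g + δ) = 0.46 / 0.096 = 4.7917.
k_gold = 4.7917^(1/0.54) ≈ 18.2040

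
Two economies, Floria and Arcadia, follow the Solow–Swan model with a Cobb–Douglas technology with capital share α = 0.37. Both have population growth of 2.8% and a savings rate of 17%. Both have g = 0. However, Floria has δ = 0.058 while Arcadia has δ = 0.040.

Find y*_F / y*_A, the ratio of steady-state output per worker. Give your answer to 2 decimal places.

ratio ≈ 0.87

Steady-state y* = [s/(n + δ)]^(α/(1−α)), so the ratio is [ (s_F/(n + δ)_F) / (s_A/(n + δ)_A) ]^0.5873.
s_F/(n + δ)_F = 0.17/0.086 = 1.9767; s_A/(n + δ)_A = 0.17/0.068 = 2.5000.
Ratio = (1.9767/2.5000)^0.5873 = 0.7907^0.5873 ≈ 0.8712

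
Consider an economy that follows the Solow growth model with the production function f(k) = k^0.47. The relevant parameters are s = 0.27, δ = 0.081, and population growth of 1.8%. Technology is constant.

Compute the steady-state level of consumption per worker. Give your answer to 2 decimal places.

c* ≈ 1.78

Steady state requires s·f(k) = (n + δ)·k, i.e. s·k^α = (n + δ)·k.
Dividing both sides by k: k^(1−α) = s / (n + δ).
k^0.53 = 0.27 / (0.018 + 0.081) = 0.27 / 0.099 = 2.7273
k* = 2.7273^(1/0.53) ≈ 6.6395
y* = (k*)^α = 6.6395^0.47 ≈ 2.4345
c* = (1 − s)·y* = (1 − 0.27) × 2.4345 ≈ 1.7772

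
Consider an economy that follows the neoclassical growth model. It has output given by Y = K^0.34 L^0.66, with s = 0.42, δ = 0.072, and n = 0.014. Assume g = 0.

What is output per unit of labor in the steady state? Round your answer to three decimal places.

In steady state, investment equals break-even investment: s·k^α = (n + δ)·k.
Rearranging, k^(1−α) = s / (n + δ).
k^0.66 = 0.42 / (0.014 + 0.072) = 0.42 / 0.086 = 4.8837
k* = 4.8837^(1/0.66) ≈ 11.0550
y* = (k*)^α = 11.0550^0.34 ≈ 2.2637

y* = 2.264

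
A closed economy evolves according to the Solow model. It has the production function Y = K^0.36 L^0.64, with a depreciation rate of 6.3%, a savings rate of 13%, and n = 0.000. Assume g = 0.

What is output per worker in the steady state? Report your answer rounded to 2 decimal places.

y* ≈ 1.50

At the steady state, Δk = 0, so s·k^α = (n + δ)·k.
Rearranging, k^(1−α) = s / (n + δ).
k^0.64 = 0.13 / (0.000 + 0.063) = 0.13 / 0.063 = 2.0635
k* = 2.0635^(1/0.64) ≈ 3.1015
y* = (k*)^α = 3.1015^0.36 ≈ 1.5030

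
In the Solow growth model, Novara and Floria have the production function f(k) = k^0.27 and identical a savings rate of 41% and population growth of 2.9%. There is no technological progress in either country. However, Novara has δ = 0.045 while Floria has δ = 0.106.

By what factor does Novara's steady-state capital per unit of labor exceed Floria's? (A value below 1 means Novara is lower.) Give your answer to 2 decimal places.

Steady-state k* = [s/(n + δ)]^(1/(1−α)), so the ratio is [ (s_N/(n + δ)_N) / (s_F/(n + δ)_F) ]^1.3699.
s_N/(n + δ)_N = 0.41/0.074 = 5.5405; s_F/(n + δ)_F = 0.41/0.135 = 3.0370.
Ratio = (5.5405/3.0370)^1.3699 = 1.8243^1.3699 ≈ 2.2786

k*_N / k*_F ≈ 2.28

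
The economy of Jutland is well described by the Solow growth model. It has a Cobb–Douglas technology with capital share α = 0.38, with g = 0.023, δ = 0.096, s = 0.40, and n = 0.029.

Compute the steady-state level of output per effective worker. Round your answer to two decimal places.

In steady state, investment equals break-even investment: s·k^α = (n + g + δ)·k.
Dividing both sides by k: k^(1−α) = s / (n + g + δ).
k^0.62 = 0.40 / (0.029 + 0.023 + 0.096) = 0.40 / 0.148 = 2.7027
k* = 2.7027^(1/0.62) ≈ 4.9711
y* = (k*)^α = 4.9711^0.38 ≈ 1.8393

y* ≈ 1.84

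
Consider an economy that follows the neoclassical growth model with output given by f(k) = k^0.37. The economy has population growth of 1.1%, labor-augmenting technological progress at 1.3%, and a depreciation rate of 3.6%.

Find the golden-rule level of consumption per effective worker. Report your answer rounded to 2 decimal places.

At the golden rule, f'(k) = n + g + δ, so α·k^(α−1) = n + g + δ and k_gold = (α/(n + g + δ))^(1/(1−α)).
k_gold = (0.37/0.060)^(1/0.63) = 6.1667^1.5873 ≈ 17.9494
c_gold = f(k_gold) − (n + g + δ)·k_gold = 2.9107 − 0.060×17.9494 ≈ 1.8337

c_gold ≈ 1.83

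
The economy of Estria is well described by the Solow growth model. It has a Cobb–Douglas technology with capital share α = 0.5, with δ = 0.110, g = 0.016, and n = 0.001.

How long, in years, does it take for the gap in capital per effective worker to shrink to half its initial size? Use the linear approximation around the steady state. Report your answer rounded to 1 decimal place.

Near the steady state the convergence rate is λ = (1 − α)(n + g + δ).
λ = (1 − 0.5) × 0.127 = 0.5 × 0.127 = 0.0635
Half-life = ln 2 / λ = 0.6931 / 0.0635 ≈ 10.91 years

t_½ ≈ 10.9 years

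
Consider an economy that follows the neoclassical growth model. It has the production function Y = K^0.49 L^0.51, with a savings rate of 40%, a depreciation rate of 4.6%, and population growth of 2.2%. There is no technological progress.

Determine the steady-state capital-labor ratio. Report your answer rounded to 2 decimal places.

Steady state requires s·f(k) = (n + δ)·k, i.e. s·k^α = (n + δ)·k.
Rearranging, k^(1−α) = s / (n + δ).
k^0.51 = 0.40 / (0.022 + 0.046) = 0.40 / 0.068 = 5.8824
k* = 5.8824^(1/0.51) ≈ 32.2798

k* ≈ 32.28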